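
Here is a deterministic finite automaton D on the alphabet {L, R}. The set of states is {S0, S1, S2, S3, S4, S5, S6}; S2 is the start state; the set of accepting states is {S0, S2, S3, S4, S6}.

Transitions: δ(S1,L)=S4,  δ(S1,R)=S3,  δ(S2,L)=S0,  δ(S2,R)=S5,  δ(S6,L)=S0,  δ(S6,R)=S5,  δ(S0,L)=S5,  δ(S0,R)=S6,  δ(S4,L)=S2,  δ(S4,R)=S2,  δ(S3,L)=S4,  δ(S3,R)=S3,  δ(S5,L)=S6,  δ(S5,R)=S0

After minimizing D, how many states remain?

First remove the unreachable states {S1,S3,S4}; 4 states remain.
P0 = {S0,S2,S6} | {S5}.
Refine {S0,S2,S6} on symbol L: members go to different blocks, giving {S2,S6} and {S0}.
The partition is now stable with 3 blocks: {S2,S6} | {S5} | {S0}.

3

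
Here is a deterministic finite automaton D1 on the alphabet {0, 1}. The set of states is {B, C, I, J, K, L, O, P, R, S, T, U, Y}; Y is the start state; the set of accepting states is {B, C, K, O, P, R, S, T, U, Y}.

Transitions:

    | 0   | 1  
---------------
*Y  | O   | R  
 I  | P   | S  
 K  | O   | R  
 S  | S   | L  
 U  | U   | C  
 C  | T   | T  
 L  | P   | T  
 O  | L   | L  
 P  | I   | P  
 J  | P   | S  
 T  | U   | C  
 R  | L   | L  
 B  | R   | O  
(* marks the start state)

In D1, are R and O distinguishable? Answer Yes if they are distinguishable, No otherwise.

No

States {B,J,K} cannot be reached from the start state, so discard them.
Initial partition by acceptance: {C,O,P,R,S,T,U,Y} | {I,L}.
Refine {C,O,P,R,S,T,U,Y} on symbol 0: members go to different blocks, giving {C,S,T,U,Y} and {O,P,R}.
Split {C,S,T,U,Y} by δ(·,0) → {C,S,T,U} and {Y}.
Refine {C,S,T,U} on symbol 1: members go to different blocks, giving {C,T,U} and {S}.
Split {I,L} by δ(·,1) → {L} and {I}.
Refine {O,P,R} on symbol 0: members go to different blocks, giving {O,R} and {P}.
No further refinement is possible. Final partition (7 blocks): {C,T,U} | {L} | {O,R} | {Y} | {S} | {I} | {P}.
R and O lie in the same block of the stable partition, so they are equivalent — no string distinguishes them.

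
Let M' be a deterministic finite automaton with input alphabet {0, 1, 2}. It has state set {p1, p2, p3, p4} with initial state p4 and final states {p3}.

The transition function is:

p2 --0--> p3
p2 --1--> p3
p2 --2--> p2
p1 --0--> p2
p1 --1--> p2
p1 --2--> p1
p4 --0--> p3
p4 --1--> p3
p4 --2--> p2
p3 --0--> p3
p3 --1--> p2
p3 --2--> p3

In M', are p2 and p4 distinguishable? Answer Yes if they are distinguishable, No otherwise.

First remove the unreachable states {p1}; 3 states remain.
Initial partition by acceptance: {p3} | {p2,p4}.
No further refinement is possible. Final partition (2 blocks): {p3} | {p2,p4}.
p2 and p4 lie in the same block of the stable partition, so they are equivalent — no string distinguishes them.

No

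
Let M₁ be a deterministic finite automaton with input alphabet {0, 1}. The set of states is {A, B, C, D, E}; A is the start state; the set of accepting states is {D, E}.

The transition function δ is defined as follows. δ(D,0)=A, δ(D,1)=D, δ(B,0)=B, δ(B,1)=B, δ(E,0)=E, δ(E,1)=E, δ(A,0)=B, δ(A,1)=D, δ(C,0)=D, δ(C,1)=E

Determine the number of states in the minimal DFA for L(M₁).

Reachable states from the start: {A,B,D}. Unreachable: {C,E} — drop them.
Initial partition by acceptance: {D} | {A,B}.
On input 1, block {A,B} splits into {A} and {B}.
Stable partition: {D} | {A} | {B} — 3 equivalence classes.

3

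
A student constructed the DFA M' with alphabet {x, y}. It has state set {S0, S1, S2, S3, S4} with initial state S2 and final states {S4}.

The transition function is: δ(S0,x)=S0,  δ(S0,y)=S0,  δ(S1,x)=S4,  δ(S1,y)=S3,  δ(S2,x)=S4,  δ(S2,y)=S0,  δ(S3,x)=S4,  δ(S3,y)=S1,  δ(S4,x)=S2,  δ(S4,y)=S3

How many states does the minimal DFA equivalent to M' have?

All states are reachable from the start state.
Start with accepting vs non-accepting: {S4} | {S0,S1,S2,S3}.
Refine {S0,S1,S2,S3} on symbol x: members go to different blocks, giving {S1,S2,S3} and {S0}.
On input y, block {S1,S2,S3} splits into {S1,S3} and {S2}.
Stable partition: {S4} | {S1,S3} | {S0} | {S2} — 4 equivalence classes.

4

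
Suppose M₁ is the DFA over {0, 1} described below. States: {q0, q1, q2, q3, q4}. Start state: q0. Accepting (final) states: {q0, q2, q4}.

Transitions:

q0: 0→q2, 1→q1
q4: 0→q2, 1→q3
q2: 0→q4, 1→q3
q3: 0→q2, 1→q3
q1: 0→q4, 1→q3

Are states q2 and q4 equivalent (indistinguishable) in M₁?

Every state is reachable, so we keep all 5.
Start with accepting vs non-accepting: {q0,q2,q4} | {q1,q3}.
The partition is now stable with 2 blocks: {q0,q2,q4} | {q1,q3}.
q2 and q4 lie in the same block of the stable partition, so they are equivalent — no string distinguishes them.

Yes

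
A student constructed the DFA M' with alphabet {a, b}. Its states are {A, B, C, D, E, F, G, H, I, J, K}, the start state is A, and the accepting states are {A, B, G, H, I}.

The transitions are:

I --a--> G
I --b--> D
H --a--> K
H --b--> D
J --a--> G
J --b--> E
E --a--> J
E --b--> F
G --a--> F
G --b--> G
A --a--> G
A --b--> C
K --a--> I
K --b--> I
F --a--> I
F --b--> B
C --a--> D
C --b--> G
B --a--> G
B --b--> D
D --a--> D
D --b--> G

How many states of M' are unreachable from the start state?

No path from A leads to E, H, J, K; the other 7 states are all reachable.

4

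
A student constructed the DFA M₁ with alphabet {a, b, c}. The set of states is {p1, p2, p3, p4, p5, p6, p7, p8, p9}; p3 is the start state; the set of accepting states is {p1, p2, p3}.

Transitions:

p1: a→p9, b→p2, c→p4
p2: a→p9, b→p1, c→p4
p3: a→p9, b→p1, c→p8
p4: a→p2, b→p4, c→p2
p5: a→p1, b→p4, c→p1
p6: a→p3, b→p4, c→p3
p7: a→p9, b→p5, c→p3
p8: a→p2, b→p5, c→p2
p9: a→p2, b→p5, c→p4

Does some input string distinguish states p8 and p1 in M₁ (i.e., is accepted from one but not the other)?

Reachable states from the start: {p1,p2,p3,p4,p5,p8,p9}. Unreachable: {p6,p7} — drop them.
Initial partition by acceptance: {p1,p2,p3} | {p4,p5,p8,p9}.
Refine {p4,p5,p8,p9} on symbol c: members go to different blocks, giving {p4,p5,p8} and {p9}.
Stable partition: {p1,p2,p3} | {p4,p5,p8} | {p9} — 3 equivalence classes.
p8 and p1 end up in different blocks, so they are distinguishable. For instance, the string 'ε' is accepted from only p1.

Yes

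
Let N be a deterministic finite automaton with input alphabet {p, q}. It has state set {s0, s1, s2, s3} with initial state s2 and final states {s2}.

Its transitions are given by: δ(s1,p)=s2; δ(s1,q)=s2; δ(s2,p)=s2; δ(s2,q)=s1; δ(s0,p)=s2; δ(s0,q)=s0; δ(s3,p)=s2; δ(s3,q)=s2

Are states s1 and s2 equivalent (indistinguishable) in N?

States {s0,s3} cannot be reached from the start state, so discard them.
Initial partition by acceptance: {s2} | {s1}.
Stable partition: {s2} | {s1} — 2 equivalence classes.
s1 and s2 end up in different blocks, so they are distinguishable. For instance, the string 'ε' is accepted from only s2.

No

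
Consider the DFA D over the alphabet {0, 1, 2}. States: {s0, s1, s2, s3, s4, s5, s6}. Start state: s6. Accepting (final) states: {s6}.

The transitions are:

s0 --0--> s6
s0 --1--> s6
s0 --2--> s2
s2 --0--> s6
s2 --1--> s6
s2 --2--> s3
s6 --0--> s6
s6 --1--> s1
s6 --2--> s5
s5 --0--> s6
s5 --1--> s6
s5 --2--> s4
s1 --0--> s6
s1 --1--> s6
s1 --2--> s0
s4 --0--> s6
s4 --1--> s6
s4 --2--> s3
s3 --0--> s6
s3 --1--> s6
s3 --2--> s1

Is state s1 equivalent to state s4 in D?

Yes

Every state is reachable, so we keep all 7.
Initial partition by acceptance: {s6} | {s0,s1,s2,s3,s4,s5}.
No further refinement is possible. Final partition (2 blocks): {s6} | {s0,s1,s2,s3,s4,s5}.
s1 and s4 lie in the same block of the stable partition, so they are equivalent — no string distinguishes them.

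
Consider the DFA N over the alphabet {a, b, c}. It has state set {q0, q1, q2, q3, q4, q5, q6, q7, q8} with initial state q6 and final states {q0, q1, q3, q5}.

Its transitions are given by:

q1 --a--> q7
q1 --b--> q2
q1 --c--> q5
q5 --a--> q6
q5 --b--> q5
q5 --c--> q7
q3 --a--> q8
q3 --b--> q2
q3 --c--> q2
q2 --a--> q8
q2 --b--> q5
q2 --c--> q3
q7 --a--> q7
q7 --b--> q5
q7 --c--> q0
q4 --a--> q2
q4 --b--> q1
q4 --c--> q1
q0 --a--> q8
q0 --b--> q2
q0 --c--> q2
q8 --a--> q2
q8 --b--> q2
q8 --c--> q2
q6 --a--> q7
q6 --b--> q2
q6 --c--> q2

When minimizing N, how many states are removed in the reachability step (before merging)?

2

No path from q6 leads to q1, q4; the other 7 states are all reachable.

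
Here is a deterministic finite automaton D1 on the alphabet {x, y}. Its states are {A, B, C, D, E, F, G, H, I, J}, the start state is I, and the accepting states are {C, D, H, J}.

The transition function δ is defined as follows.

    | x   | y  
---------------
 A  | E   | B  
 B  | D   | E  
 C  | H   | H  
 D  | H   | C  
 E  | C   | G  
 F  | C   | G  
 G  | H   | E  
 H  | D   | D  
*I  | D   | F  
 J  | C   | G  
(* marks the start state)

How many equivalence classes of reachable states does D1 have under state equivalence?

2

Reachable states from the start: {C,D,E,F,G,H,I}. Unreachable: {A,B,J} — drop them.
Start with accepting vs non-accepting: {C,D,H} | {E,F,G,I}.
The partition is now stable with 2 blocks: {C,D,H} | {E,F,G,I}.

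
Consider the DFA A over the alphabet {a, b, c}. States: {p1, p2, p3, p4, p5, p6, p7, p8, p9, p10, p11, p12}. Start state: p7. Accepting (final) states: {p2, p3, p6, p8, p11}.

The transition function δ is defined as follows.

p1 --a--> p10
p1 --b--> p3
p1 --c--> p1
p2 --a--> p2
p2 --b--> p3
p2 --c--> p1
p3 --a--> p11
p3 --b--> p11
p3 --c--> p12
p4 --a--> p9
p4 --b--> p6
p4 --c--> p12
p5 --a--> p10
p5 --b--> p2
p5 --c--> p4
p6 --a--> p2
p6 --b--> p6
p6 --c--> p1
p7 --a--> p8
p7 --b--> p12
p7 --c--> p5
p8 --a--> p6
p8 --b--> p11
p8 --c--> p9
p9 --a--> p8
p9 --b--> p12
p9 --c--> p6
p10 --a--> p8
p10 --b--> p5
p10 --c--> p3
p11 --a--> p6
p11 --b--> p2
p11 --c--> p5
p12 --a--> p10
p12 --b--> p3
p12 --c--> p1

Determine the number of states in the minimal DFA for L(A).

5

P0 = {p2,p3,p6,p8,p11} | {p1,p4,p5,p7,p9,p10,p12}.
Refine {p1,p4,p5,p7,p9,p10,p12} on symbol a: members go to different blocks, giving {p1,p4,p5,p12} and {p7,p9,p10}.
On input c, block {p2,p3,p6,p8,p11} splits into {p2,p3,p6,p11} and {p8}.
On input c, block {p7,p9,p10} splits into {p9,p10} and {p7}.
No further refinement is possible. Final partition (5 blocks): {p2,p3,p6,p11} | {p1,p4,p5,p12} | {p9,p10} | {p8} | {p7}.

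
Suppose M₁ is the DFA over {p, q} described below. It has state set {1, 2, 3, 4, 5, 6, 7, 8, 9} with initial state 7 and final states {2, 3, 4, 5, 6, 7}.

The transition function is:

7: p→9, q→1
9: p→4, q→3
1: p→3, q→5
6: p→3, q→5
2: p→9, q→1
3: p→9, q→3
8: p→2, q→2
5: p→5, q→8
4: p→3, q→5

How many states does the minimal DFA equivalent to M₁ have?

First remove the unreachable states {6}; 8 states remain.
Initial partition by acceptance: {2,3,4,5,7} | {1,8,9}.
Refine {2,3,4,5,7} on symbol p: members go to different blocks, giving {2,3,7} and {4,5}.
Refine {2,3,7} on symbol q: members go to different blocks, giving {2,7} and {3}.
On input p, block {1,8,9} splits into {1} and {8} and {9}.
Split {4,5} by δ(·,p) → {4} and {5}.
The partition is now stable with 7 blocks: {2,7} | {1} | {4} | {3} | {8} | {9} | {5}.

7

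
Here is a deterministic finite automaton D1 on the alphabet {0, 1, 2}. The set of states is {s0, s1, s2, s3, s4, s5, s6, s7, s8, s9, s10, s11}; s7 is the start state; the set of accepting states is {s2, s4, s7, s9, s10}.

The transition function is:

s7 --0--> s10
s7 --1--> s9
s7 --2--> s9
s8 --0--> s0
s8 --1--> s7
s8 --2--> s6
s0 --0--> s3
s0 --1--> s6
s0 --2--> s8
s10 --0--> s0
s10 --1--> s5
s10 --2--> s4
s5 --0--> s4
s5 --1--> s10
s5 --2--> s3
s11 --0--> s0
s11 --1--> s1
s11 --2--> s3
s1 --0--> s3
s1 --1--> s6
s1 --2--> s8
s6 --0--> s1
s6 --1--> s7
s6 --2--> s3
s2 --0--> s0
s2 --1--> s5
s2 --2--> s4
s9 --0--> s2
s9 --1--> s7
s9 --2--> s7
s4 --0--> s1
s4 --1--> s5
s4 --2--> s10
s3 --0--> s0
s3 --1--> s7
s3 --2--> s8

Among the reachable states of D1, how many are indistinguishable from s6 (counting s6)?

3

First remove the unreachable states {s11}; 11 states remain.
P0 = {s2,s4,s7,s9,s10} | {s0,s1,s3,s5,s6,s8}.
Refine {s2,s4,s7,s9,s10} on symbol 0: members go to different blocks, giving {s2,s4,s10} and {s7,s9}.
Refine {s0,s1,s3,s5,s6,s8} on symbol 0: members go to different blocks, giving {s0,s1,s3,s6,s8} and {s5}.
Split {s0,s1,s3,s6,s8} by δ(·,1) → {s3,s6,s8} and {s0,s1}.
The partition is now stable with 5 blocks: {s2,s4,s10} | {s3,s6,s8} | {s7,s9} | {s5} | {s0,s1}.
The equivalence class containing s6 is {s3,s6,s8}, of size 3.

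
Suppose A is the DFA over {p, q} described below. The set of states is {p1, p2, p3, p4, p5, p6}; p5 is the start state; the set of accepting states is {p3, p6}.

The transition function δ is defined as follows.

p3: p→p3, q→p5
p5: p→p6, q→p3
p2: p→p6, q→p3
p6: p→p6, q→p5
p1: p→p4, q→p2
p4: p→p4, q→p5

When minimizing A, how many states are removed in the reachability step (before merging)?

Starting at p5 and following transitions, the reachable set is {p3, p5, p6}. That leaves p1, p2, p4 unreachable — 3 in total.

3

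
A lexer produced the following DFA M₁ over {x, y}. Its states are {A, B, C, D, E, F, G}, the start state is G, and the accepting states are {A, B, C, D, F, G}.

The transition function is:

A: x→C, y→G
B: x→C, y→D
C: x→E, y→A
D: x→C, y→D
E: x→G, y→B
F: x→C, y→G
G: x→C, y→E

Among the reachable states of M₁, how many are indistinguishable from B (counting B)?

2

States {F} cannot be reached from the start state, so discard them.
Start with accepting vs non-accepting: {A,B,C,D,G} | {E}.
On input x, block {A,B,C,D,G} splits into {A,B,D,G} and {C}.
Split {A,B,D,G} by δ(·,y) → {A,B,D} and {G}.
Split {A,B,D} by δ(·,y) → {B,D} and {A}.
The partition is now stable with 5 blocks: {B,D} | {E} | {C} | {G} | {A}.
State B belongs to the block {B,D}, which has 2 states.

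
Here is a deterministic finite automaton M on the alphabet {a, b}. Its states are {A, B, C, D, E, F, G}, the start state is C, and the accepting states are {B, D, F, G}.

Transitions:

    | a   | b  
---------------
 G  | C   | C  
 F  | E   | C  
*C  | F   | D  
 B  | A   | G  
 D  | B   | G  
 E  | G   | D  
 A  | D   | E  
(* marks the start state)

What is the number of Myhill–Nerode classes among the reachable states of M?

All states are reachable from the start state.
P0 = {B,D,F,G} | {A,C,E}.
Split {B,D,F,G} by δ(·,a) → {B,F,G} and {D}.
On input b, block {B,F,G} splits into {F,G} and {B}.
On input a, block {A,C,E} splits into {C,E} and {A}.
The partition is now stable with 5 blocks: {F,G} | {C,E} | {D} | {B} | {A}.

5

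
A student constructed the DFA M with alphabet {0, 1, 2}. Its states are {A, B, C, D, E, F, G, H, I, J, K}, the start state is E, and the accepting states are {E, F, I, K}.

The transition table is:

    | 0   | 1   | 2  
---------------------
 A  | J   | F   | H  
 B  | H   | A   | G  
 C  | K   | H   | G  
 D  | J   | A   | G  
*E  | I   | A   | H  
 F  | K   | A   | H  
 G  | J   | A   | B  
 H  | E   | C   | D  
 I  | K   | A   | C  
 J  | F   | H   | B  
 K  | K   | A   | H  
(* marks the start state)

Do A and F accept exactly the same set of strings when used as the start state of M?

No

Every state is reachable, so we keep all 11.
Initial partition by acceptance: {E,F,I,K} | {A,B,C,D,G,H,J}.
Refine {A,B,C,D,G,H,J} on symbol 0: members go to different blocks, giving {A,B,D,G} and {C,H,J}.
On input 1, block {A,B,D,G} splits into {B,D,G} and {A}.
Stable partition: {E,F,I,K} | {B,D,G} | {C,H,J} | {A} — 4 equivalence classes.
A and F end up in different blocks, so they are distinguishable. For instance, the string 'ε' is accepted from only F.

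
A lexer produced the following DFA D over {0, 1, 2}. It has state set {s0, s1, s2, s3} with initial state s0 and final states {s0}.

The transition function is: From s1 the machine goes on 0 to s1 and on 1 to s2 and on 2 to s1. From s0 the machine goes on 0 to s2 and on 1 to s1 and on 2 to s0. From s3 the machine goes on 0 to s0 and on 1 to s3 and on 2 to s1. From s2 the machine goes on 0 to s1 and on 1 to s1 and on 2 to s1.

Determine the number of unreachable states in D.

1

Starting at s0 and following transitions, the reachable set is {s0, s1, s2}. That leaves s3 unreachable — 1 in total.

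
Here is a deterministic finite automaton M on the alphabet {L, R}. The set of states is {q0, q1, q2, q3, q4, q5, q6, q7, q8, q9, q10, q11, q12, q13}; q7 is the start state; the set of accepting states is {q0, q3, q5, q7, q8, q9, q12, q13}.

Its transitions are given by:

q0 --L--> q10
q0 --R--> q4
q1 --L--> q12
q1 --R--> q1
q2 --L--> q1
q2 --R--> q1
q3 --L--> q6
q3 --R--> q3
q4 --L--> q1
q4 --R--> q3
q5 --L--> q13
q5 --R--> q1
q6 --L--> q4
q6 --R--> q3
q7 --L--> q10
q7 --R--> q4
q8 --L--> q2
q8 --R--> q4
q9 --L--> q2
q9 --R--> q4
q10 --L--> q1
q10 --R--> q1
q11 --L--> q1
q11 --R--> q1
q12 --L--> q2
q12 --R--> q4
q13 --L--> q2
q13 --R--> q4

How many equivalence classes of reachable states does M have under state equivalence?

Reachable states from the start: {q1,q2,q3,q4,q6,q7,q10,q12}. Unreachable: {q0,q5,q8,q9,q11,q13} — drop them.
Start with accepting vs non-accepting: {q3,q7,q12} | {q1,q2,q4,q6,q10}.
On input R, block {q3,q7,q12} splits into {q7,q12} and {q3}.
Split {q1,q2,q4,q6,q10} by δ(·,L) → {q2,q4,q6,q10} and {q1}.
Refine {q2,q4,q6,q10} on symbol L: members go to different blocks, giving {q2,q4,q10} and {q6}.
On input R, block {q2,q4,q10} splits into {q2,q10} and {q4}.
Stable partition: {q7,q12} | {q2,q10} | {q3} | {q1} | {q6} | {q4} — 6 equivalence classes.

6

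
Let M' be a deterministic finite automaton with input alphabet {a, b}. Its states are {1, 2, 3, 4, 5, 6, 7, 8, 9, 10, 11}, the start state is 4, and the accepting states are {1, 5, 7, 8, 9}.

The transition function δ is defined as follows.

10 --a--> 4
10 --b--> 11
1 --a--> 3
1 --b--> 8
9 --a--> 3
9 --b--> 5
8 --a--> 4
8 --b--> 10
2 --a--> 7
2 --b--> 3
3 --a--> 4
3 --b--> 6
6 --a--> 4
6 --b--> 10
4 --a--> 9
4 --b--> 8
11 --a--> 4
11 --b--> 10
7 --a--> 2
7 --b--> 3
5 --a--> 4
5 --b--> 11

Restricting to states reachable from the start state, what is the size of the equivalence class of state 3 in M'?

4

First remove the unreachable states {1,2,7}; 8 states remain.
Initial partition by acceptance: {5,8,9} | {3,4,6,10,11}.
On input b, block {5,8,9} splits into {5,8} and {9}.
Refine {3,4,6,10,11} on symbol a: members go to different blocks, giving {3,6,10,11} and {4}.
No further refinement is possible. Final partition (4 blocks): {5,8} | {3,6,10,11} | {9} | {4}.
State 3 belongs to the block {3,6,10,11}, which has 4 states.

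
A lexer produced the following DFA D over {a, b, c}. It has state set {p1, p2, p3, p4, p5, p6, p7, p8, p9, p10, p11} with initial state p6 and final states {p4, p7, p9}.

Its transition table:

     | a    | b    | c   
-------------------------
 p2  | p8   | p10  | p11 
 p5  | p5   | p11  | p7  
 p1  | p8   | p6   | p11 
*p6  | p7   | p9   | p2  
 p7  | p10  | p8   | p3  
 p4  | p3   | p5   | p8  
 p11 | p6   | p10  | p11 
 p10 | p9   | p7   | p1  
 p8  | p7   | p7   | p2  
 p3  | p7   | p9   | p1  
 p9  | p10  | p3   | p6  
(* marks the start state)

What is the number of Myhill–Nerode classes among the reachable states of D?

Reachable states from the start: {p1,p2,p3,p6,p7,p8,p9,p10,p11}. Unreachable: {p4,p5} — drop them.
Initial partition by acceptance: {p7,p9} | {p1,p2,p3,p6,p8,p10,p11}.
On input a, block {p1,p2,p3,p6,p8,p10,p11} splits into {p3,p6,p8,p10} and {p1,p2,p11}.
No further refinement is possible. Final partition (3 blocks): {p7,p9} | {p3,p6,p8,p10} | {p1,p2,p11}.

3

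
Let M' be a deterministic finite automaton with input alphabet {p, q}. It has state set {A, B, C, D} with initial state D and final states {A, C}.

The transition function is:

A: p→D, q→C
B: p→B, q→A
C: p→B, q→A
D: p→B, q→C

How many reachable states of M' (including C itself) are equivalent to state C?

2

All states are reachable from the start state.
Initial partition by acceptance: {A,C} | {B,D}.
Stable partition: {A,C} | {B,D} — 2 equivalence classes.
The equivalence class containing C is {A,C}, of size 2.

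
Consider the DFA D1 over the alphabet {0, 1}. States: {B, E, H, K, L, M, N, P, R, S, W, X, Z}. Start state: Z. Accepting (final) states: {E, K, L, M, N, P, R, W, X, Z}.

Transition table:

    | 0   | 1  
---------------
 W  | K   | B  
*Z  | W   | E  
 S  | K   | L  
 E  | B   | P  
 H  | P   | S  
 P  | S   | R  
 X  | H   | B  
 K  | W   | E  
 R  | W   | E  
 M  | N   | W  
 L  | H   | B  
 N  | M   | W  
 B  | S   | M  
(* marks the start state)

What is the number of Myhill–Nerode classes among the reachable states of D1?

States {X} cannot be reached from the start state, so discard them.
P0 = {E,K,L,M,N,P,R,W,Z} | {B,H,S}.
Split {E,K,L,M,N,P,R,W,Z} by δ(·,0) → {K,M,N,R,W,Z} and {E,L,P}.
On input 1, block {K,M,N,R,W,Z} splits into {K,R,Z} and {M,N} and {W}.
Split {B,H,S} by δ(·,0) → {B} and {H} and {S}.
On input 0, block {E,L,P} splits into {P} and {E} and {L}.
No further refinement is possible. Final partition (9 blocks): {K,R,Z} | {B} | {P} | {M,N} | {W} | {H} | {S} | {E} | {L}.

9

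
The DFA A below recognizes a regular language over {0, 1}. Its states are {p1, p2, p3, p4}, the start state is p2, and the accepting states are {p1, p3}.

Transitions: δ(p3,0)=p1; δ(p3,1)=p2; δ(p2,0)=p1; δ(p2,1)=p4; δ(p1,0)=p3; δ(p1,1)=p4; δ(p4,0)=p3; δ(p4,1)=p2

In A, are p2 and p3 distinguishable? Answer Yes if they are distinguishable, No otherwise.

All states are reachable from the start state.
P0 = {p1,p3} | {p2,p4}.
The partition is now stable with 2 blocks: {p1,p3} | {p2,p4}.
p2 and p3 end up in different blocks, so they are distinguishable. For instance, the string 'ε' is accepted from only p3.

Yes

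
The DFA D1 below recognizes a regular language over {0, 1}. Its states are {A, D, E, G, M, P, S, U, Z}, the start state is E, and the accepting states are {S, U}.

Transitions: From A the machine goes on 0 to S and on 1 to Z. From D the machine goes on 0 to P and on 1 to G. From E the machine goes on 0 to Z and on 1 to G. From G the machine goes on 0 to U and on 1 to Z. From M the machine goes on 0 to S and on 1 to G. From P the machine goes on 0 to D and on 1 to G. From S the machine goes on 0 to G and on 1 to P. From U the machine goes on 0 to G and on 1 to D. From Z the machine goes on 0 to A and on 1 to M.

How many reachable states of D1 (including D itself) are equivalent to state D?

2

Every state is reachable, so we keep all 9.
Start with accepting vs non-accepting: {S,U} | {A,D,E,G,M,P,Z}.
On input 0, block {A,D,E,G,M,P,Z} splits into {D,E,P,Z} and {A,G,M}.
On input 0, block {D,E,P,Z} splits into {D,E,P} and {Z}.
On input 0, block {D,E,P} splits into {D,P} and {E}.
Split {A,G,M} by δ(·,1) → {A,G} and {M}.
Stable partition: {S,U} | {D,P} | {A,G} | {Z} | {E} | {M} — 6 equivalence classes.
The equivalence class containing D is {D,P}, of size 2.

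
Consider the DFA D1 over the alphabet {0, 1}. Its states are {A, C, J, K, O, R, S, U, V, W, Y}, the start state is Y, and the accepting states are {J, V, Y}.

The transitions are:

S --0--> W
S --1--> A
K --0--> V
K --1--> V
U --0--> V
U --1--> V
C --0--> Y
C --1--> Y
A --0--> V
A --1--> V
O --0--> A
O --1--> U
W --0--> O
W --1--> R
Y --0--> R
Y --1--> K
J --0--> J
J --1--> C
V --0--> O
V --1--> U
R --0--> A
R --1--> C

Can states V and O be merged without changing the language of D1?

First remove the unreachable states {J,S,W}; 8 states remain.
Initial partition by acceptance: {V,Y} | {A,C,K,O,R,U}.
On input 0, block {A,C,K,O,R,U} splits into {A,C,K,U} and {O,R}.
The partition is now stable with 3 blocks: {V,Y} | {A,C,K,U} | {O,R}.
V and O end up in different blocks, so they are distinguishable. For instance, the string 'ε' is accepted from only V.

No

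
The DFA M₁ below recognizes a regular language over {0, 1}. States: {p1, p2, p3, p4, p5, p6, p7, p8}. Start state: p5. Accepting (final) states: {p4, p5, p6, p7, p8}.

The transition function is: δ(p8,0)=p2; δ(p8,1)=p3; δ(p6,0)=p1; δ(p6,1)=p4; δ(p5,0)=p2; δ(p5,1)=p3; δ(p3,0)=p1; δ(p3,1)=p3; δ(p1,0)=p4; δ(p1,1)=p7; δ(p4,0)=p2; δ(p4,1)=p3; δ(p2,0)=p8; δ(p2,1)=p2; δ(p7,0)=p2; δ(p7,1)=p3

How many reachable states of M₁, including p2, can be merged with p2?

1

First remove the unreachable states {p6}; 7 states remain.
Start with accepting vs non-accepting: {p4,p5,p7,p8} | {p1,p2,p3}.
Split {p1,p2,p3} by δ(·,0) → {p1,p2} and {p3}.
Refine {p1,p2} on symbol 1: members go to different blocks, giving {p1} and {p2}.
The partition is now stable with 4 blocks: {p4,p5,p7,p8} | {p1} | {p3} | {p2}.
State p2 belongs to the block {p2}, which has 1 states.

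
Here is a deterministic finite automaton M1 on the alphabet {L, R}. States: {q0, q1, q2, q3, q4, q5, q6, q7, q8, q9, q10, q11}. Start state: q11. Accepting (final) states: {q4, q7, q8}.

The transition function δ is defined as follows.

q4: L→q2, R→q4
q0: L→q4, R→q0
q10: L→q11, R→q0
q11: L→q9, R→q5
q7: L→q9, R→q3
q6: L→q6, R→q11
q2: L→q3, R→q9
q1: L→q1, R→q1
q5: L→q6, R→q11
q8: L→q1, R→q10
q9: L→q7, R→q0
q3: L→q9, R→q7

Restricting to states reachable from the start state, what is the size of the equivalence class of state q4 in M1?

First remove the unreachable states {q1,q8,q10}; 9 states remain.
P0 = {q4,q7} | {q0,q2,q3,q5,q6,q9,q11}.
On input R, block {q4,q7} splits into {q4} and {q7}.
Refine {q0,q2,q3,q5,q6,q9,q11} on symbol L: members go to different blocks, giving {q2,q3,q5,q6,q11} and {q0} and {q9}.
On input L, block {q2,q3,q5,q6,q11} splits into {q2,q5,q6} and {q3,q11}.
Refine {q2,q5,q6} on symbol L: members go to different blocks, giving {q5,q6} and {q2}.
Split {q3,q11} by δ(·,R) → {q3} and {q11}.
No further refinement is possible. Final partition (8 blocks): {q4} | {q5,q6} | {q7} | {q0} | {q9} | {q3} | {q2} | {q11}.
The equivalence class containing q4 is {q4}, of size 1.

1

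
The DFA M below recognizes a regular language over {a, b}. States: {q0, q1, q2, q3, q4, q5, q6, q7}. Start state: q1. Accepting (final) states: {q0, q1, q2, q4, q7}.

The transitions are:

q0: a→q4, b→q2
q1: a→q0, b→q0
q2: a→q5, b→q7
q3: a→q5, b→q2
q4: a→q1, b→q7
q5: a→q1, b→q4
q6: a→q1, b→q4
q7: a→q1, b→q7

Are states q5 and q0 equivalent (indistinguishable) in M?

Reachable states from the start: {q0,q1,q2,q4,q5,q7}. Unreachable: {q3,q6} — drop them.
Start with accepting vs non-accepting: {q0,q1,q2,q4,q7} | {q5}.
Refine {q0,q1,q2,q4,q7} on symbol a: members go to different blocks, giving {q0,q1,q4,q7} and {q2}.
On input b, block {q0,q1,q4,q7} splits into {q1,q4,q7} and {q0}.
Refine {q1,q4,q7} on symbol a: members go to different blocks, giving {q4,q7} and {q1}.
The partition is now stable with 5 blocks: {q4,q7} | {q5} | {q2} | {q0} | {q1}.
q5 and q0 end up in different blocks, so they are distinguishable. For instance, the string 'ε' is accepted from only q0.

No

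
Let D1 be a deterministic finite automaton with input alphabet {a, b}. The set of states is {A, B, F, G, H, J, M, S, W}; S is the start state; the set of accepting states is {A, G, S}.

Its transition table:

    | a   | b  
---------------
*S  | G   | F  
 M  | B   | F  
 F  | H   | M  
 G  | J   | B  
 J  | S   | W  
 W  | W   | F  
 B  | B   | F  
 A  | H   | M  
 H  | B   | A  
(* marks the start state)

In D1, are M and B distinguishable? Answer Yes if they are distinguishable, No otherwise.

Start with accepting vs non-accepting: {A,G,S} | {B,F,H,J,M,W}.
Split {A,G,S} by δ(·,a) → {A,G} and {S}.
On input a, block {B,F,H,J,M,W} splits into {B,F,H,M,W} and {J}.
Split {A,G} by δ(·,a) → {A} and {G}.
Refine {B,F,H,M,W} on symbol b: members go to different blocks, giving {B,F,M,W} and {H}.
Refine {B,F,M,W} on symbol a: members go to different blocks, giving {B,M,W} and {F}.
No further refinement is possible. Final partition (7 blocks): {A} | {B,M,W} | {S} | {J} | {G} | {H} | {F}.
M and B lie in the same block of the stable partition, so they are equivalent — no string distinguishes them.

No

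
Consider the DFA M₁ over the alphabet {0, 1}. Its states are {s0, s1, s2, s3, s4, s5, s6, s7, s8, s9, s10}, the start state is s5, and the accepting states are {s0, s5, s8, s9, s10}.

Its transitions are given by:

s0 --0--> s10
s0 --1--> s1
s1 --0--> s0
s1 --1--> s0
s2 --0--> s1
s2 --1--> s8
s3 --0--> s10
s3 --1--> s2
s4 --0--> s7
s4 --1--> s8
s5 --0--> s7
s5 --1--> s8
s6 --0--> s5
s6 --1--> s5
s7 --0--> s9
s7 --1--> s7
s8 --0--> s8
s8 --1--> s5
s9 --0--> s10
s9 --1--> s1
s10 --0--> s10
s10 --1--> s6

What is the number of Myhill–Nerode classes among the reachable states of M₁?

First remove the unreachable states {s2,s3,s4}; 8 states remain.
Initial partition by acceptance: {s0,s5,s8,s9,s10} | {s1,s6,s7}.
On input 0, block {s0,s5,s8,s9,s10} splits into {s0,s8,s9,s10} and {s5}.
On input 1, block {s0,s8,s9,s10} splits into {s0,s9,s10} and {s8}.
Refine {s1,s6,s7} on symbol 0: members go to different blocks, giving {s1,s7} and {s6}.
Split {s0,s9,s10} by δ(·,1) → {s0,s9} and {s10}.
Refine {s1,s7} on symbol 1: members go to different blocks, giving {s1} and {s7}.
No further refinement is possible. Final partition (7 blocks): {s0,s9} | {s1} | {s5} | {s8} | {s6} | {s10} | {s7}.

7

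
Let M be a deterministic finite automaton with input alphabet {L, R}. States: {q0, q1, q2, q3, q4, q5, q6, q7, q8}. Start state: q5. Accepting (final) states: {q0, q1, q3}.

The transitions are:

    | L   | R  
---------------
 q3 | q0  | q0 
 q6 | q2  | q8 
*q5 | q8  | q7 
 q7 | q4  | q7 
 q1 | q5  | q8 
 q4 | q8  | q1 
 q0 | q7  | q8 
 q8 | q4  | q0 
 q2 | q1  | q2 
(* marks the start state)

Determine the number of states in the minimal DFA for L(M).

3

States {q2,q3,q6} cannot be reached from the start state, so discard them.
Start with accepting vs non-accepting: {q0,q1} | {q4,q5,q7,q8}.
Split {q4,q5,q7,q8} by δ(·,R) → {q4,q8} and {q5,q7}.
The partition is now stable with 3 blocks: {q0,q1} | {q4,q8} | {q5,q7}.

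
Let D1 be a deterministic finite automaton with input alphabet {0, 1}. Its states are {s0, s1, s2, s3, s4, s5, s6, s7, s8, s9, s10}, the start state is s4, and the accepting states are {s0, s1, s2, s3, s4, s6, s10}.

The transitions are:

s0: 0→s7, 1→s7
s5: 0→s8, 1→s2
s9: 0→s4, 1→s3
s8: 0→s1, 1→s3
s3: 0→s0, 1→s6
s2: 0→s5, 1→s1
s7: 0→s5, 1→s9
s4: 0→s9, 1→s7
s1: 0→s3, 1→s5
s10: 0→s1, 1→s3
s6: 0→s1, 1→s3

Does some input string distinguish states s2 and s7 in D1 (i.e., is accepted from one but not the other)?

First remove the unreachable states {s10}; 10 states remain.
Initial partition by acceptance: {s0,s1,s2,s3,s4,s6} | {s5,s7,s8,s9}.
On input 0, block {s0,s1,s2,s3,s4,s6} splits into {s0,s2,s4} and {s1,s3,s6}.
Split {s0,s2,s4} by δ(·,1) → {s0,s4} and {s2}.
On input 0, block {s5,s7,s8,s9} splits into {s5,s7} and {s8} and {s9}.
Split {s0,s4} by δ(·,0) → {s0} and {s4}.
Split {s5,s7} by δ(·,0) → {s5} and {s7}.
Refine {s1,s3,s6} on symbol 0: members go to different blocks, giving {s1,s6} and {s3}.
Refine {s1,s6} on symbol 0: members go to different blocks, giving {s1} and {s6}.
No further refinement is possible. Final partition (10 blocks): {s0} | {s5} | {s1} | {s2} | {s8} | {s9} | {s4} | {s7} | {s3} | {s6}.
s2 and s7 end up in different blocks, so they are distinguishable. For instance, the string 'ε' is accepted from only s2.

Yes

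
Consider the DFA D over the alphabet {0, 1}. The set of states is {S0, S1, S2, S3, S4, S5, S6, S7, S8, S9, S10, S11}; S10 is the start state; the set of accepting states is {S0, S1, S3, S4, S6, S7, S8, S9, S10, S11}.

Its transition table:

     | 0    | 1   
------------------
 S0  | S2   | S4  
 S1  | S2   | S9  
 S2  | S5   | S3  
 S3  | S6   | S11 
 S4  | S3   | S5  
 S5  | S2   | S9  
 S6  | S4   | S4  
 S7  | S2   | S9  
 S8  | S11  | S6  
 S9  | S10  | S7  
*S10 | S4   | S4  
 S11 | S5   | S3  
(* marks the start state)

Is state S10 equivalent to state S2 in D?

No

States {S0,S1,S8} cannot be reached from the start state, so discard them.
Start with accepting vs non-accepting: {S3,S4,S6,S7,S9,S10,S11} | {S2,S5}.
Split {S3,S4,S6,S7,S9,S10,S11} by δ(·,0) → {S3,S4,S6,S9,S10} and {S7,S11}.
On input 1, block {S3,S4,S6,S9,S10} splits into {S3,S9} and {S6,S10} and {S4}.
Stable partition: {S3,S9} | {S2,S5} | {S7,S11} | {S6,S10} | {S4} — 5 equivalence classes.
S10 and S2 end up in different blocks, so they are distinguishable. For instance, the string 'ε' is accepted from only S10.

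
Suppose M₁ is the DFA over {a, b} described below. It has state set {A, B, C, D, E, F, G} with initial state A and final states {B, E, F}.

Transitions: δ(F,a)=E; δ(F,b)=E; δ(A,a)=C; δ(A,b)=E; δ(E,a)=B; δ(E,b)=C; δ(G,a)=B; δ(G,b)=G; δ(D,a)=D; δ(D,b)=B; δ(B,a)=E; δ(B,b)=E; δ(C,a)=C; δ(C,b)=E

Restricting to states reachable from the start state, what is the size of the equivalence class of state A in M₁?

Reachable states from the start: {A,B,C,E}. Unreachable: {D,F,G} — drop them.
Initial partition by acceptance: {B,E} | {A,C}.
Refine {B,E} on symbol b: members go to different blocks, giving {B} and {E}.
No further refinement is possible. Final partition (3 blocks): {B} | {A,C} | {E}.
State A belongs to the block {A,C}, which has 2 states.

2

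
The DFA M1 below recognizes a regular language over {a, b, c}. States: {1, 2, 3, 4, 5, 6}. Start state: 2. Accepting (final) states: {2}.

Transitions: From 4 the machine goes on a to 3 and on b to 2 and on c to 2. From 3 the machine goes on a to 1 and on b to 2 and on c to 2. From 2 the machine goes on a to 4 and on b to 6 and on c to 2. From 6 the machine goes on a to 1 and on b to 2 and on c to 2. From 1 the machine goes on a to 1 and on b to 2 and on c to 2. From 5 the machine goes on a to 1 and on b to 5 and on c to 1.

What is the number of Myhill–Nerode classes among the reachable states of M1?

First remove the unreachable states {5}; 5 states remain.
P0 = {2} | {1,3,4,6}.
Stable partition: {2} | {1,3,4,6} — 2 equivalence classes.

2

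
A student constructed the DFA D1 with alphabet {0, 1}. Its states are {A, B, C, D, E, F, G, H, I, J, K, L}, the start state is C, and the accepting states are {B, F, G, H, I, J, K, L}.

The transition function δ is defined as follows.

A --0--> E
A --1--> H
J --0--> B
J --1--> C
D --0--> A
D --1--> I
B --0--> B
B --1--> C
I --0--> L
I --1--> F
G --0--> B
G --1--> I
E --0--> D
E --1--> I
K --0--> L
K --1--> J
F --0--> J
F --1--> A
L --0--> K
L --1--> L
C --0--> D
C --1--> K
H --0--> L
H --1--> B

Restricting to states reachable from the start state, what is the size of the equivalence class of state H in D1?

States {G} cannot be reached from the start state, so discard them.
Start with accepting vs non-accepting: {B,F,H,I,J,K,L} | {A,C,D,E}.
Refine {B,F,H,I,J,K,L} on symbol 1: members go to different blocks, giving {H,I,K,L} and {B,F,J}.
Refine {H,I,K,L} on symbol 1: members go to different blocks, giving {H,I,K} and {L}.
No further refinement is possible. Final partition (4 blocks): {H,I,K} | {A,C,D,E} | {B,F,J} | {L}.
State H belongs to the block {H,I,K}, which has 3 states.

3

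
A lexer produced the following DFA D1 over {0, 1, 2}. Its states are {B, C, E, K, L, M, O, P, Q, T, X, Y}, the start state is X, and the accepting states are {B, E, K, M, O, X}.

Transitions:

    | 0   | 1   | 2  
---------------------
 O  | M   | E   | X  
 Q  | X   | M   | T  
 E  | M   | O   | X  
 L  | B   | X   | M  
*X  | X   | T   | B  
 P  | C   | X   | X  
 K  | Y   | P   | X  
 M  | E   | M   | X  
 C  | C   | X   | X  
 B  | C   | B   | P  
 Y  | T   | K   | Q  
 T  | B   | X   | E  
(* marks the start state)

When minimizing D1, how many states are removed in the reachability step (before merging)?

4

No path from X leads to K, L, Q, Y; the other 8 states are all reachable.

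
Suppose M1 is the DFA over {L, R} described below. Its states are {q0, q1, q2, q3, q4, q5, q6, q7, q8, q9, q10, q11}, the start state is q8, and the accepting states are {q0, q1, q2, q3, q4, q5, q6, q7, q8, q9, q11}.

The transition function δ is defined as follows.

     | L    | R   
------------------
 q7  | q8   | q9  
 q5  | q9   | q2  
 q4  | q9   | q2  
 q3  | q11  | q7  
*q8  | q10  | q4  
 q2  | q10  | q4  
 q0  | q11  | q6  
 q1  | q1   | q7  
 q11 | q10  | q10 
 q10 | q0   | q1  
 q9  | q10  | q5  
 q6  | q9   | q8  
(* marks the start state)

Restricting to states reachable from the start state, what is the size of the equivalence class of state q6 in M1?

4

States {q3} cannot be reached from the start state, so discard them.
Start with accepting vs non-accepting: {q0,q1,q2,q4,q5,q6,q7,q8,q9,q11} | {q10}.
Split {q0,q1,q2,q4,q5,q6,q7,q8,q9,q11} by δ(·,L) → {q0,q1,q4,q5,q6,q7} and {q2,q8,q9,q11}.
Split {q0,q1,q4,q5,q6,q7} by δ(·,L) → {q0,q4,q5,q6,q7} and {q1}.
Split {q0,q4,q5,q6,q7} by δ(·,R) → {q4,q5,q6,q7} and {q0}.
Refine {q2,q8,q9,q11} on symbol R: members go to different blocks, giving {q2,q8,q9} and {q11}.
The partition is now stable with 6 blocks: {q4,q5,q6,q7} | {q10} | {q2,q8,q9} | {q1} | {q0} | {q11}.
The equivalence class containing q6 is {q4,q5,q6,q7}, of size 4.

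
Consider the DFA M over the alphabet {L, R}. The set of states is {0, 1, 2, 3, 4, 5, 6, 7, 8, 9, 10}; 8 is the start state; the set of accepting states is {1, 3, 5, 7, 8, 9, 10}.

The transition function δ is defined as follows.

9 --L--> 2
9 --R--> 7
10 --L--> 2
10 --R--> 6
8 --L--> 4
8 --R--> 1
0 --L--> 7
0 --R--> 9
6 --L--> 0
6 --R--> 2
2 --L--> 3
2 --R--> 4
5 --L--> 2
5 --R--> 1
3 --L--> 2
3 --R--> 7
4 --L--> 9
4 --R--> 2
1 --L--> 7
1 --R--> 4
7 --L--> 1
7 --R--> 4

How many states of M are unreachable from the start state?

4

No path from 8 leads to 0, 5, 6, 10; the other 7 states are all reachable.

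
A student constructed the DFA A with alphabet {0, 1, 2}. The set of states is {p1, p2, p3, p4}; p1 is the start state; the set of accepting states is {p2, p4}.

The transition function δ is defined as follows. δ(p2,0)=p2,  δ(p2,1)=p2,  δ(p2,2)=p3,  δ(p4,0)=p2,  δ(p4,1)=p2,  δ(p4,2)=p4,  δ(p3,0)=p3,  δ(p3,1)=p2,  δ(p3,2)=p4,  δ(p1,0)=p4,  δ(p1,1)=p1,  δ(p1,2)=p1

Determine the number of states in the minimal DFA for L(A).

4

Every state is reachable, so we keep all 4.
Initial partition by acceptance: {p2,p4} | {p1,p3}.
Split {p2,p4} by δ(·,2) → {p2} and {p4}.
Refine {p1,p3} on symbol 0: members go to different blocks, giving {p1} and {p3}.
The partition is now stable with 4 blocks: {p2} | {p1} | {p4} | {p3}.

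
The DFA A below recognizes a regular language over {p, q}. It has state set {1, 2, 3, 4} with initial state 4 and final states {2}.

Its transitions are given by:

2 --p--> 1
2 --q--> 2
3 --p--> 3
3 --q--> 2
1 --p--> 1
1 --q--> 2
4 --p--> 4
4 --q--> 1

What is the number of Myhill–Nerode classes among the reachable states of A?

3

Reachable states from the start: {1,2,4}. Unreachable: {3} — drop them.
Start with accepting vs non-accepting: {2} | {1,4}.
On input q, block {1,4} splits into {1} and {4}.
The partition is now stable with 3 blocks: {2} | {1} | {4}.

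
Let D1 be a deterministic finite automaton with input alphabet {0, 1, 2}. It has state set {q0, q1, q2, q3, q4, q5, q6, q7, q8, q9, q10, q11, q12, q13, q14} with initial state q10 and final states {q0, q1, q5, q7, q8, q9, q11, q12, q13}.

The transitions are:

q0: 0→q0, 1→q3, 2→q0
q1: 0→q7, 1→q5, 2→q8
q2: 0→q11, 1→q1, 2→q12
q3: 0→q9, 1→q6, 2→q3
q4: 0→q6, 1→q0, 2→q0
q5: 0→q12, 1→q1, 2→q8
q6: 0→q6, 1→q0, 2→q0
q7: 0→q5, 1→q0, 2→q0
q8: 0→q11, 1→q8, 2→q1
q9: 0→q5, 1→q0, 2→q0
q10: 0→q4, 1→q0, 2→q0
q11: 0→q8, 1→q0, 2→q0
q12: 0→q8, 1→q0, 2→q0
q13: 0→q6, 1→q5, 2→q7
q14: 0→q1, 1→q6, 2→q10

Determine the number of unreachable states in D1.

Starting at q10 and following transitions, the reachable set is {q0, q1, q3, q4, q5, q6, q7, q8, q9, q10, q11, q12}. That leaves q2, q13, q14 unreachable — 3 in total.

3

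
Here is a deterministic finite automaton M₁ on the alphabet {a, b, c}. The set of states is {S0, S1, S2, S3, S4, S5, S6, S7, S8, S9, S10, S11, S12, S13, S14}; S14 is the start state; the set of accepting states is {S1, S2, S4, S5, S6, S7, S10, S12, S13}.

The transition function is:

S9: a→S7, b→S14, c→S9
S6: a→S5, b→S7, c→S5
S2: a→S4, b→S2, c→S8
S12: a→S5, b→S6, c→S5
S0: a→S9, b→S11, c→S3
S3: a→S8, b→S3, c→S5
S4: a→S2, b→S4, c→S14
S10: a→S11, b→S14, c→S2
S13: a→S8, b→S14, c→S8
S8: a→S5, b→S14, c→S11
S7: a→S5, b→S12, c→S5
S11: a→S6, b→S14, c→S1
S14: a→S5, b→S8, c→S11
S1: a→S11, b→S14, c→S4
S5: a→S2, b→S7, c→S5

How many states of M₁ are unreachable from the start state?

No path from S14 leads to S0, S3, S9, S10, S13; the other 10 states are all reachable.

5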